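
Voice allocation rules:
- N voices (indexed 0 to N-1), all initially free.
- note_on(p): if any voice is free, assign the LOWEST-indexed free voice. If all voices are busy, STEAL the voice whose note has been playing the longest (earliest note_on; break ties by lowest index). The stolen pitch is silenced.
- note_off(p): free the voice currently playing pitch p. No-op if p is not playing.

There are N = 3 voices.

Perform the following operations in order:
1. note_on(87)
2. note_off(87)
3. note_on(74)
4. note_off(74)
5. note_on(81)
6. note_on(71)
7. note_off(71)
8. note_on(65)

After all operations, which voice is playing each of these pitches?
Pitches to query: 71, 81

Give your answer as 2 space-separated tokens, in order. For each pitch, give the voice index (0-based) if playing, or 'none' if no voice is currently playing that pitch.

Op 1: note_on(87): voice 0 is free -> assigned | voices=[87 - -]
Op 2: note_off(87): free voice 0 | voices=[- - -]
Op 3: note_on(74): voice 0 is free -> assigned | voices=[74 - -]
Op 4: note_off(74): free voice 0 | voices=[- - -]
Op 5: note_on(81): voice 0 is free -> assigned | voices=[81 - -]
Op 6: note_on(71): voice 1 is free -> assigned | voices=[81 71 -]
Op 7: note_off(71): free voice 1 | voices=[81 - -]
Op 8: note_on(65): voice 1 is free -> assigned | voices=[81 65 -]

Answer: none 0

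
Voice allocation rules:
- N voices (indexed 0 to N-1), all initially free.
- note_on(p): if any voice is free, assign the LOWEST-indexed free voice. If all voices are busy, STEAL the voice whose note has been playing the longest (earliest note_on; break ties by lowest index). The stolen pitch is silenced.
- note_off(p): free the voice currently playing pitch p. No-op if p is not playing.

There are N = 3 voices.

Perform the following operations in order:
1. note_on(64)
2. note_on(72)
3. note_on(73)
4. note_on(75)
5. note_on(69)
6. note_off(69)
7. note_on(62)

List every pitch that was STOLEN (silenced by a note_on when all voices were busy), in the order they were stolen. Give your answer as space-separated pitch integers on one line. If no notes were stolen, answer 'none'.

Op 1: note_on(64): voice 0 is free -> assigned | voices=[64 - -]
Op 2: note_on(72): voice 1 is free -> assigned | voices=[64 72 -]
Op 3: note_on(73): voice 2 is free -> assigned | voices=[64 72 73]
Op 4: note_on(75): all voices busy, STEAL voice 0 (pitch 64, oldest) -> assign | voices=[75 72 73]
Op 5: note_on(69): all voices busy, STEAL voice 1 (pitch 72, oldest) -> assign | voices=[75 69 73]
Op 6: note_off(69): free voice 1 | voices=[75 - 73]
Op 7: note_on(62): voice 1 is free -> assigned | voices=[75 62 73]

Answer: 64 72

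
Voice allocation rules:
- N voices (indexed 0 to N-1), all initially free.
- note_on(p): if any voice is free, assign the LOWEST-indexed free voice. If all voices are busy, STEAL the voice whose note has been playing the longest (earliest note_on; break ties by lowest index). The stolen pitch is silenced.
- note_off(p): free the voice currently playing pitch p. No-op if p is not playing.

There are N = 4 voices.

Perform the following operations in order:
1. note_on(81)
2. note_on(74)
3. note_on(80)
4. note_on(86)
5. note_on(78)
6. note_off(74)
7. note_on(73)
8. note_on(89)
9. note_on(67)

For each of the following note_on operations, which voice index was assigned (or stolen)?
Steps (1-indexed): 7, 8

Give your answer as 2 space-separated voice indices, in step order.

Answer: 1 2

Derivation:
Op 1: note_on(81): voice 0 is free -> assigned | voices=[81 - - -]
Op 2: note_on(74): voice 1 is free -> assigned | voices=[81 74 - -]
Op 3: note_on(80): voice 2 is free -> assigned | voices=[81 74 80 -]
Op 4: note_on(86): voice 3 is free -> assigned | voices=[81 74 80 86]
Op 5: note_on(78): all voices busy, STEAL voice 0 (pitch 81, oldest) -> assign | voices=[78 74 80 86]
Op 6: note_off(74): free voice 1 | voices=[78 - 80 86]
Op 7: note_on(73): voice 1 is free -> assigned | voices=[78 73 80 86]
Op 8: note_on(89): all voices busy, STEAL voice 2 (pitch 80, oldest) -> assign | voices=[78 73 89 86]
Op 9: note_on(67): all voices busy, STEAL voice 3 (pitch 86, oldest) -> assign | voices=[78 73 89 67]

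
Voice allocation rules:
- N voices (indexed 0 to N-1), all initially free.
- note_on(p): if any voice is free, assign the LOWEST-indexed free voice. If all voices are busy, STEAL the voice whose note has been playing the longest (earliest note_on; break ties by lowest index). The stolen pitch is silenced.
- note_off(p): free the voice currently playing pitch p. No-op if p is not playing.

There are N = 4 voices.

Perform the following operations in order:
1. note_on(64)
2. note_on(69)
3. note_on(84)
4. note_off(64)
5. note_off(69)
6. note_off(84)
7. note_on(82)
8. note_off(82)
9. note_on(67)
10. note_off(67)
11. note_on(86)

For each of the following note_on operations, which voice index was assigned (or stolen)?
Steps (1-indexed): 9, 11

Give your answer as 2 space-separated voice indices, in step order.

Answer: 0 0

Derivation:
Op 1: note_on(64): voice 0 is free -> assigned | voices=[64 - - -]
Op 2: note_on(69): voice 1 is free -> assigned | voices=[64 69 - -]
Op 3: note_on(84): voice 2 is free -> assigned | voices=[64 69 84 -]
Op 4: note_off(64): free voice 0 | voices=[- 69 84 -]
Op 5: note_off(69): free voice 1 | voices=[- - 84 -]
Op 6: note_off(84): free voice 2 | voices=[- - - -]
Op 7: note_on(82): voice 0 is free -> assigned | voices=[82 - - -]
Op 8: note_off(82): free voice 0 | voices=[- - - -]
Op 9: note_on(67): voice 0 is free -> assigned | voices=[67 - - -]
Op 10: note_off(67): free voice 0 | voices=[- - - -]
Op 11: note_on(86): voice 0 is free -> assigned | voices=[86 - - -]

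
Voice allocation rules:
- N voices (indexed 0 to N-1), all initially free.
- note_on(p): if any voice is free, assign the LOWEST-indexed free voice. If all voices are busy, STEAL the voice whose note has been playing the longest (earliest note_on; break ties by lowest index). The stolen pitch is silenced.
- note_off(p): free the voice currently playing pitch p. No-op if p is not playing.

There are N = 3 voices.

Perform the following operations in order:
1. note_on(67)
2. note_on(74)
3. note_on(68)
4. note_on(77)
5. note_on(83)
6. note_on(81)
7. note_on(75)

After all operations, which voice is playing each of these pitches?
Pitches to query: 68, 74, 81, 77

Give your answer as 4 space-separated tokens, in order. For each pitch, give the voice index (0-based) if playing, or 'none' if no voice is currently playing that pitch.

Op 1: note_on(67): voice 0 is free -> assigned | voices=[67 - -]
Op 2: note_on(74): voice 1 is free -> assigned | voices=[67 74 -]
Op 3: note_on(68): voice 2 is free -> assigned | voices=[67 74 68]
Op 4: note_on(77): all voices busy, STEAL voice 0 (pitch 67, oldest) -> assign | voices=[77 74 68]
Op 5: note_on(83): all voices busy, STEAL voice 1 (pitch 74, oldest) -> assign | voices=[77 83 68]
Op 6: note_on(81): all voices busy, STEAL voice 2 (pitch 68, oldest) -> assign | voices=[77 83 81]
Op 7: note_on(75): all voices busy, STEAL voice 0 (pitch 77, oldest) -> assign | voices=[75 83 81]

Answer: none none 2 none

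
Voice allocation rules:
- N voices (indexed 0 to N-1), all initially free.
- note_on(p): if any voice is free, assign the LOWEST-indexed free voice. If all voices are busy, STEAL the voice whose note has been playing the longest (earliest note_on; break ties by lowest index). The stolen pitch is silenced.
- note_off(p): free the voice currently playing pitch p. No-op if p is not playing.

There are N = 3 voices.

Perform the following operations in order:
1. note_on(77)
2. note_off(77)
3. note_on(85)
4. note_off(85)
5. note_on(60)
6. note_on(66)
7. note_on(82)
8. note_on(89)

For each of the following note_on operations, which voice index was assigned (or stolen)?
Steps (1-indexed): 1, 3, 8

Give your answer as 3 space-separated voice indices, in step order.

Answer: 0 0 0

Derivation:
Op 1: note_on(77): voice 0 is free -> assigned | voices=[77 - -]
Op 2: note_off(77): free voice 0 | voices=[- - -]
Op 3: note_on(85): voice 0 is free -> assigned | voices=[85 - -]
Op 4: note_off(85): free voice 0 | voices=[- - -]
Op 5: note_on(60): voice 0 is free -> assigned | voices=[60 - -]
Op 6: note_on(66): voice 1 is free -> assigned | voices=[60 66 -]
Op 7: note_on(82): voice 2 is free -> assigned | voices=[60 66 82]
Op 8: note_on(89): all voices busy, STEAL voice 0 (pitch 60, oldest) -> assign | voices=[89 66 82]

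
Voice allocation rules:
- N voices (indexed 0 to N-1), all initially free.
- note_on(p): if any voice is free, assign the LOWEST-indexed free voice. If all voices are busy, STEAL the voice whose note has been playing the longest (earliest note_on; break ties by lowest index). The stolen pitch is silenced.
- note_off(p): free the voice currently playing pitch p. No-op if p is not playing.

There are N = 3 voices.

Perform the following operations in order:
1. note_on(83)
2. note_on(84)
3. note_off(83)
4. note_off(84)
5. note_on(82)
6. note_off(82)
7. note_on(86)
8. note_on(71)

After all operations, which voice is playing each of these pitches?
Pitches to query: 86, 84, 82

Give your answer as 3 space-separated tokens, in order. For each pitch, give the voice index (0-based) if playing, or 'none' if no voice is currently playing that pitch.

Op 1: note_on(83): voice 0 is free -> assigned | voices=[83 - -]
Op 2: note_on(84): voice 1 is free -> assigned | voices=[83 84 -]
Op 3: note_off(83): free voice 0 | voices=[- 84 -]
Op 4: note_off(84): free voice 1 | voices=[- - -]
Op 5: note_on(82): voice 0 is free -> assigned | voices=[82 - -]
Op 6: note_off(82): free voice 0 | voices=[- - -]
Op 7: note_on(86): voice 0 is free -> assigned | voices=[86 - -]
Op 8: note_on(71): voice 1 is free -> assigned | voices=[86 71 -]

Answer: 0 none none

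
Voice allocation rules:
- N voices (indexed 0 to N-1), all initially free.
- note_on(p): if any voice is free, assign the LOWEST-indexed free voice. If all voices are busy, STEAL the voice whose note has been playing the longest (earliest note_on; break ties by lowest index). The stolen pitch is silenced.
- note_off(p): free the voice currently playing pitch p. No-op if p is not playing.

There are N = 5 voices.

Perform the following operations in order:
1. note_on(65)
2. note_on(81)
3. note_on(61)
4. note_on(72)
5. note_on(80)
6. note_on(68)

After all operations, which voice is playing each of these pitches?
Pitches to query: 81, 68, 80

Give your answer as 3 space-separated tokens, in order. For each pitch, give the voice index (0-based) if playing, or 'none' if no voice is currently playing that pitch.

Answer: 1 0 4

Derivation:
Op 1: note_on(65): voice 0 is free -> assigned | voices=[65 - - - -]
Op 2: note_on(81): voice 1 is free -> assigned | voices=[65 81 - - -]
Op 3: note_on(61): voice 2 is free -> assigned | voices=[65 81 61 - -]
Op 4: note_on(72): voice 3 is free -> assigned | voices=[65 81 61 72 -]
Op 5: note_on(80): voice 4 is free -> assigned | voices=[65 81 61 72 80]
Op 6: note_on(68): all voices busy, STEAL voice 0 (pitch 65, oldest) -> assign | voices=[68 81 61 72 80]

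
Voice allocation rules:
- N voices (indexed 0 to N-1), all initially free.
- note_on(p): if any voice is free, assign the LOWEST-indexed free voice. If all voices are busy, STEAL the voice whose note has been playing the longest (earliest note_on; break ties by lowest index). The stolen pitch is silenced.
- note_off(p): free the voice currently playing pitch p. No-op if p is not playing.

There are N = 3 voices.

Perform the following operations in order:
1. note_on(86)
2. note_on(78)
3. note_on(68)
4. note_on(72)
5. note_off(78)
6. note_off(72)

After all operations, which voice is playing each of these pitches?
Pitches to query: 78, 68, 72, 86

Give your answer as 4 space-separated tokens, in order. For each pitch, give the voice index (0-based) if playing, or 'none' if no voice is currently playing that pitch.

Answer: none 2 none none

Derivation:
Op 1: note_on(86): voice 0 is free -> assigned | voices=[86 - -]
Op 2: note_on(78): voice 1 is free -> assigned | voices=[86 78 -]
Op 3: note_on(68): voice 2 is free -> assigned | voices=[86 78 68]
Op 4: note_on(72): all voices busy, STEAL voice 0 (pitch 86, oldest) -> assign | voices=[72 78 68]
Op 5: note_off(78): free voice 1 | voices=[72 - 68]
Op 6: note_off(72): free voice 0 | voices=[- - 68]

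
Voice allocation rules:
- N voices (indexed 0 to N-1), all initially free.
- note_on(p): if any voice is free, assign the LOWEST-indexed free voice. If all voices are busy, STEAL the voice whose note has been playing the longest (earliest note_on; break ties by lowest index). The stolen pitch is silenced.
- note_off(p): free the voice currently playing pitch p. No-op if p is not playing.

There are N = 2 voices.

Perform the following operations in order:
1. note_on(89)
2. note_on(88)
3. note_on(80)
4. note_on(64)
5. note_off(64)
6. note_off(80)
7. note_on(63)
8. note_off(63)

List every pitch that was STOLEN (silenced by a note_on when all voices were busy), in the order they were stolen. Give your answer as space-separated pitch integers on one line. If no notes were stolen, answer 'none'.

Op 1: note_on(89): voice 0 is free -> assigned | voices=[89 -]
Op 2: note_on(88): voice 1 is free -> assigned | voices=[89 88]
Op 3: note_on(80): all voices busy, STEAL voice 0 (pitch 89, oldest) -> assign | voices=[80 88]
Op 4: note_on(64): all voices busy, STEAL voice 1 (pitch 88, oldest) -> assign | voices=[80 64]
Op 5: note_off(64): free voice 1 | voices=[80 -]
Op 6: note_off(80): free voice 0 | voices=[- -]
Op 7: note_on(63): voice 0 is free -> assigned | voices=[63 -]
Op 8: note_off(63): free voice 0 | voices=[- -]

Answer: 89 88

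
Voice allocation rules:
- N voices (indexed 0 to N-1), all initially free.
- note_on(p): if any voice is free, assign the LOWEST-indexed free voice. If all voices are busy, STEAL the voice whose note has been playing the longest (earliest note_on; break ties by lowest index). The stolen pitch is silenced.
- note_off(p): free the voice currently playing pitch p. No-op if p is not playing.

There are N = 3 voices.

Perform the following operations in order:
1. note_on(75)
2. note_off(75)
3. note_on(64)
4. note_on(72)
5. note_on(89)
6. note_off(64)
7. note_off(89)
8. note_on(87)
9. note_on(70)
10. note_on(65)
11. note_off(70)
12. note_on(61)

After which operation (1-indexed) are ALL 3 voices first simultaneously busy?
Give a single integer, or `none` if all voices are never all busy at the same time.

Op 1: note_on(75): voice 0 is free -> assigned | voices=[75 - -]
Op 2: note_off(75): free voice 0 | voices=[- - -]
Op 3: note_on(64): voice 0 is free -> assigned | voices=[64 - -]
Op 4: note_on(72): voice 1 is free -> assigned | voices=[64 72 -]
Op 5: note_on(89): voice 2 is free -> assigned | voices=[64 72 89]
Op 6: note_off(64): free voice 0 | voices=[- 72 89]
Op 7: note_off(89): free voice 2 | voices=[- 72 -]
Op 8: note_on(87): voice 0 is free -> assigned | voices=[87 72 -]
Op 9: note_on(70): voice 2 is free -> assigned | voices=[87 72 70]
Op 10: note_on(65): all voices busy, STEAL voice 1 (pitch 72, oldest) -> assign | voices=[87 65 70]
Op 11: note_off(70): free voice 2 | voices=[87 65 -]
Op 12: note_on(61): voice 2 is free -> assigned | voices=[87 65 61]

Answer: 5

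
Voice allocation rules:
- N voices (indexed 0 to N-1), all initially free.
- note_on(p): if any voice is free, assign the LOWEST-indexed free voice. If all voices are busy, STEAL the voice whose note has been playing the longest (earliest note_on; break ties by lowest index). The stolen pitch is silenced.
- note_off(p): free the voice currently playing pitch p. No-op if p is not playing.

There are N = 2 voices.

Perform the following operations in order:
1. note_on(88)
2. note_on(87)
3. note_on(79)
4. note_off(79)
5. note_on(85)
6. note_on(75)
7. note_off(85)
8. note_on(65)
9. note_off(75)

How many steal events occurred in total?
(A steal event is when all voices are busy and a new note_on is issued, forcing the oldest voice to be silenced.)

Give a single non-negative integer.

Answer: 2

Derivation:
Op 1: note_on(88): voice 0 is free -> assigned | voices=[88 -]
Op 2: note_on(87): voice 1 is free -> assigned | voices=[88 87]
Op 3: note_on(79): all voices busy, STEAL voice 0 (pitch 88, oldest) -> assign | voices=[79 87]
Op 4: note_off(79): free voice 0 | voices=[- 87]
Op 5: note_on(85): voice 0 is free -> assigned | voices=[85 87]
Op 6: note_on(75): all voices busy, STEAL voice 1 (pitch 87, oldest) -> assign | voices=[85 75]
Op 7: note_off(85): free voice 0 | voices=[- 75]
Op 8: note_on(65): voice 0 is free -> assigned | voices=[65 75]
Op 9: note_off(75): free voice 1 | voices=[65 -]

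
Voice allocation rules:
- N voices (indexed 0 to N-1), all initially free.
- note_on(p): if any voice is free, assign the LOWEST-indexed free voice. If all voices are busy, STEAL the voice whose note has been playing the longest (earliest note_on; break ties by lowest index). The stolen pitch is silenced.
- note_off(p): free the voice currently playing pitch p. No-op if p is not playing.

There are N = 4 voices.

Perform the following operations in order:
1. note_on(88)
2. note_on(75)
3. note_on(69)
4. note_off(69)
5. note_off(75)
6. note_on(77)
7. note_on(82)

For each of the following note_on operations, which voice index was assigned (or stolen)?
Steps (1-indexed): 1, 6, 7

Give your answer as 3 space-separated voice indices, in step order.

Op 1: note_on(88): voice 0 is free -> assigned | voices=[88 - - -]
Op 2: note_on(75): voice 1 is free -> assigned | voices=[88 75 - -]
Op 3: note_on(69): voice 2 is free -> assigned | voices=[88 75 69 -]
Op 4: note_off(69): free voice 2 | voices=[88 75 - -]
Op 5: note_off(75): free voice 1 | voices=[88 - - -]
Op 6: note_on(77): voice 1 is free -> assigned | voices=[88 77 - -]
Op 7: note_on(82): voice 2 is free -> assigned | voices=[88 77 82 -]

Answer: 0 1 2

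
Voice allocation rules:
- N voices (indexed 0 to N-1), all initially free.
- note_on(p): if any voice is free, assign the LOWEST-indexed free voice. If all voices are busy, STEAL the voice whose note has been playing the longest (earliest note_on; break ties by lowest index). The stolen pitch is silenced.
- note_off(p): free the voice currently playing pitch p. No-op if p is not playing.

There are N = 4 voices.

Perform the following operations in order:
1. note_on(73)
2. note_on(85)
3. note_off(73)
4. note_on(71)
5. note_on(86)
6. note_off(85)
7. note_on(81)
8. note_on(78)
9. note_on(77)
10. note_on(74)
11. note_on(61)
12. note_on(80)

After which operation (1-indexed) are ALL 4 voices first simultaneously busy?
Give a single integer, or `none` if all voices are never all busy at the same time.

Op 1: note_on(73): voice 0 is free -> assigned | voices=[73 - - -]
Op 2: note_on(85): voice 1 is free -> assigned | voices=[73 85 - -]
Op 3: note_off(73): free voice 0 | voices=[- 85 - -]
Op 4: note_on(71): voice 0 is free -> assigned | voices=[71 85 - -]
Op 5: note_on(86): voice 2 is free -> assigned | voices=[71 85 86 -]
Op 6: note_off(85): free voice 1 | voices=[71 - 86 -]
Op 7: note_on(81): voice 1 is free -> assigned | voices=[71 81 86 -]
Op 8: note_on(78): voice 3 is free -> assigned | voices=[71 81 86 78]
Op 9: note_on(77): all voices busy, STEAL voice 0 (pitch 71, oldest) -> assign | voices=[77 81 86 78]
Op 10: note_on(74): all voices busy, STEAL voice 2 (pitch 86, oldest) -> assign | voices=[77 81 74 78]
Op 11: note_on(61): all voices busy, STEAL voice 1 (pitch 81, oldest) -> assign | voices=[77 61 74 78]
Op 12: note_on(80): all voices busy, STEAL voice 3 (pitch 78, oldest) -> assign | voices=[77 61 74 80]

Answer: 8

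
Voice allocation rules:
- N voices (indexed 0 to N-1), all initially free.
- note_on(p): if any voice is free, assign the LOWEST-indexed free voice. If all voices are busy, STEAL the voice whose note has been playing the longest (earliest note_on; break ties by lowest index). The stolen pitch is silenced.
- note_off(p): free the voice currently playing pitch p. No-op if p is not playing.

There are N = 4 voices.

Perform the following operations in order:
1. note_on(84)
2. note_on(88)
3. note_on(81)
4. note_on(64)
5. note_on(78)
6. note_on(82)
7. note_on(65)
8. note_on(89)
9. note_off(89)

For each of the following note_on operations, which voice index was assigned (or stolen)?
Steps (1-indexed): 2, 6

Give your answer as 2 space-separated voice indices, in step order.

Answer: 1 1

Derivation:
Op 1: note_on(84): voice 0 is free -> assigned | voices=[84 - - -]
Op 2: note_on(88): voice 1 is free -> assigned | voices=[84 88 - -]
Op 3: note_on(81): voice 2 is free -> assigned | voices=[84 88 81 -]
Op 4: note_on(64): voice 3 is free -> assigned | voices=[84 88 81 64]
Op 5: note_on(78): all voices busy, STEAL voice 0 (pitch 84, oldest) -> assign | voices=[78 88 81 64]
Op 6: note_on(82): all voices busy, STEAL voice 1 (pitch 88, oldest) -> assign | voices=[78 82 81 64]
Op 7: note_on(65): all voices busy, STEAL voice 2 (pitch 81, oldest) -> assign | voices=[78 82 65 64]
Op 8: note_on(89): all voices busy, STEAL voice 3 (pitch 64, oldest) -> assign | voices=[78 82 65 89]
Op 9: note_off(89): free voice 3 | voices=[78 82 65 -]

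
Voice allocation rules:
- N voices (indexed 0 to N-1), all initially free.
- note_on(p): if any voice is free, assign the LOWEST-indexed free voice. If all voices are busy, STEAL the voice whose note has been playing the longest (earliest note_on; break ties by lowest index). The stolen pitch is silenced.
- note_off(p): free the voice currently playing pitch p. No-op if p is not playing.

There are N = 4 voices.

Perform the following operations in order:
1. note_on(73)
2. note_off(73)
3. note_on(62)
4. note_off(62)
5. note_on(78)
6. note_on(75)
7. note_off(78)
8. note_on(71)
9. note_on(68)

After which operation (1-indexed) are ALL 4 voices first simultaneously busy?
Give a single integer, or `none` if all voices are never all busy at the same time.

Op 1: note_on(73): voice 0 is free -> assigned | voices=[73 - - -]
Op 2: note_off(73): free voice 0 | voices=[- - - -]
Op 3: note_on(62): voice 0 is free -> assigned | voices=[62 - - -]
Op 4: note_off(62): free voice 0 | voices=[- - - -]
Op 5: note_on(78): voice 0 is free -> assigned | voices=[78 - - -]
Op 6: note_on(75): voice 1 is free -> assigned | voices=[78 75 - -]
Op 7: note_off(78): free voice 0 | voices=[- 75 - -]
Op 8: note_on(71): voice 0 is free -> assigned | voices=[71 75 - -]
Op 9: note_on(68): voice 2 is free -> assigned | voices=[71 75 68 -]

Answer: none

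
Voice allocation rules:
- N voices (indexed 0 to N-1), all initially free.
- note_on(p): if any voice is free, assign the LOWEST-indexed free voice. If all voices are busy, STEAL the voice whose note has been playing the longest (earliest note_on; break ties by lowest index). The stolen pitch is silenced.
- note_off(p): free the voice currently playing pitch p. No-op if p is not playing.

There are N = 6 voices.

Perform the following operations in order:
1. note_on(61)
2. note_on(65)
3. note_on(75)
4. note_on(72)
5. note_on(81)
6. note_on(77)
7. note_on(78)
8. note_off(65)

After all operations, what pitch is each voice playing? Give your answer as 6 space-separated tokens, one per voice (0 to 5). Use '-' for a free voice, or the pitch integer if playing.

Op 1: note_on(61): voice 0 is free -> assigned | voices=[61 - - - - -]
Op 2: note_on(65): voice 1 is free -> assigned | voices=[61 65 - - - -]
Op 3: note_on(75): voice 2 is free -> assigned | voices=[61 65 75 - - -]
Op 4: note_on(72): voice 3 is free -> assigned | voices=[61 65 75 72 - -]
Op 5: note_on(81): voice 4 is free -> assigned | voices=[61 65 75 72 81 -]
Op 6: note_on(77): voice 5 is free -> assigned | voices=[61 65 75 72 81 77]
Op 7: note_on(78): all voices busy, STEAL voice 0 (pitch 61, oldest) -> assign | voices=[78 65 75 72 81 77]
Op 8: note_off(65): free voice 1 | voices=[78 - 75 72 81 77]

Answer: 78 - 75 72 81 77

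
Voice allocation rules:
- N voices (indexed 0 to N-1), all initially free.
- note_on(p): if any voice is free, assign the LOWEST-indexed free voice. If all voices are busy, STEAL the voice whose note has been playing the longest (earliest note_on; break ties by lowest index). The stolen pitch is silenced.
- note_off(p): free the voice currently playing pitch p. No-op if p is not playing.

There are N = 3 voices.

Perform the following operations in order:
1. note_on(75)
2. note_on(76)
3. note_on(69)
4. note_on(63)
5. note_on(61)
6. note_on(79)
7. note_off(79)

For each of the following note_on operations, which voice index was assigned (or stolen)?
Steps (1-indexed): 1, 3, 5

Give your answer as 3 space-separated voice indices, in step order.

Op 1: note_on(75): voice 0 is free -> assigned | voices=[75 - -]
Op 2: note_on(76): voice 1 is free -> assigned | voices=[75 76 -]
Op 3: note_on(69): voice 2 is free -> assigned | voices=[75 76 69]
Op 4: note_on(63): all voices busy, STEAL voice 0 (pitch 75, oldest) -> assign | voices=[63 76 69]
Op 5: note_on(61): all voices busy, STEAL voice 1 (pitch 76, oldest) -> assign | voices=[63 61 69]
Op 6: note_on(79): all voices busy, STEAL voice 2 (pitch 69, oldest) -> assign | voices=[63 61 79]
Op 7: note_off(79): free voice 2 | voices=[63 61 -]

Answer: 0 2 1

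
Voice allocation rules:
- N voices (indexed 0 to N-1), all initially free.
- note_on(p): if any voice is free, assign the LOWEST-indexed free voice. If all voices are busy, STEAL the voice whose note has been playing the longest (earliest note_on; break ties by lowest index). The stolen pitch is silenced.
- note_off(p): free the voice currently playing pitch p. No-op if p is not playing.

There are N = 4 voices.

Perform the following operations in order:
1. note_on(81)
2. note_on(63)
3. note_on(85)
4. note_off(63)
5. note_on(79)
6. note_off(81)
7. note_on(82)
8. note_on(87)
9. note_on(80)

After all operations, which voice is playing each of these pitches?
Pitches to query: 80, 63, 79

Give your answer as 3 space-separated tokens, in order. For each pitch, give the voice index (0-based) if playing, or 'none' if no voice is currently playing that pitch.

Answer: 2 none 1

Derivation:
Op 1: note_on(81): voice 0 is free -> assigned | voices=[81 - - -]
Op 2: note_on(63): voice 1 is free -> assigned | voices=[81 63 - -]
Op 3: note_on(85): voice 2 is free -> assigned | voices=[81 63 85 -]
Op 4: note_off(63): free voice 1 | voices=[81 - 85 -]
Op 5: note_on(79): voice 1 is free -> assigned | voices=[81 79 85 -]
Op 6: note_off(81): free voice 0 | voices=[- 79 85 -]
Op 7: note_on(82): voice 0 is free -> assigned | voices=[82 79 85 -]
Op 8: note_on(87): voice 3 is free -> assigned | voices=[82 79 85 87]
Op 9: note_on(80): all voices busy, STEAL voice 2 (pitch 85, oldest) -> assign | voices=[82 79 80 87]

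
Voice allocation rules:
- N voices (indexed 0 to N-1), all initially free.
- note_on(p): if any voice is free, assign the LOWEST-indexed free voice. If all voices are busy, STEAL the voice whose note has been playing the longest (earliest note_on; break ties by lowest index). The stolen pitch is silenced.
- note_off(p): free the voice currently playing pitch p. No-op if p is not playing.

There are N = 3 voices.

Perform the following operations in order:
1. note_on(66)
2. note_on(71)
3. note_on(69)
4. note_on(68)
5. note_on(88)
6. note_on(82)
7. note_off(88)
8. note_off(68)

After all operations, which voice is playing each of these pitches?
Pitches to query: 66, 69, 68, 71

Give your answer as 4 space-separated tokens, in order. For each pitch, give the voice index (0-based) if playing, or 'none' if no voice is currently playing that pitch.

Op 1: note_on(66): voice 0 is free -> assigned | voices=[66 - -]
Op 2: note_on(71): voice 1 is free -> assigned | voices=[66 71 -]
Op 3: note_on(69): voice 2 is free -> assigned | voices=[66 71 69]
Op 4: note_on(68): all voices busy, STEAL voice 0 (pitch 66, oldest) -> assign | voices=[68 71 69]
Op 5: note_on(88): all voices busy, STEAL voice 1 (pitch 71, oldest) -> assign | voices=[68 88 69]
Op 6: note_on(82): all voices busy, STEAL voice 2 (pitch 69, oldest) -> assign | voices=[68 88 82]
Op 7: note_off(88): free voice 1 | voices=[68 - 82]
Op 8: note_off(68): free voice 0 | voices=[- - 82]

Answer: none none none none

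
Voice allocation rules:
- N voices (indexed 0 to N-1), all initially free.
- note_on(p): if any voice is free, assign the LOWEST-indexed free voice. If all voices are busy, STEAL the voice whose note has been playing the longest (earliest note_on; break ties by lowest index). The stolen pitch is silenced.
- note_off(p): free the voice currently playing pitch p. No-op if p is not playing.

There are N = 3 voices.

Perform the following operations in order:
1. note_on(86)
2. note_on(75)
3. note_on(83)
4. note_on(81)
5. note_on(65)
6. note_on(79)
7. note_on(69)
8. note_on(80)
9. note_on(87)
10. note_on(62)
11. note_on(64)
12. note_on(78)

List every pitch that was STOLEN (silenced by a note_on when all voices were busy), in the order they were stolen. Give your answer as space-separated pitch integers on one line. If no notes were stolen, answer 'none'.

Op 1: note_on(86): voice 0 is free -> assigned | voices=[86 - -]
Op 2: note_on(75): voice 1 is free -> assigned | voices=[86 75 -]
Op 3: note_on(83): voice 2 is free -> assigned | voices=[86 75 83]
Op 4: note_on(81): all voices busy, STEAL voice 0 (pitch 86, oldest) -> assign | voices=[81 75 83]
Op 5: note_on(65): all voices busy, STEAL voice 1 (pitch 75, oldest) -> assign | voices=[81 65 83]
Op 6: note_on(79): all voices busy, STEAL voice 2 (pitch 83, oldest) -> assign | voices=[81 65 79]
Op 7: note_on(69): all voices busy, STEAL voice 0 (pitch 81, oldest) -> assign | voices=[69 65 79]
Op 8: note_on(80): all voices busy, STEAL voice 1 (pitch 65, oldest) -> assign | voices=[69 80 79]
Op 9: note_on(87): all voices busy, STEAL voice 2 (pitch 79, oldest) -> assign | voices=[69 80 87]
Op 10: note_on(62): all voices busy, STEAL voice 0 (pitch 69, oldest) -> assign | voices=[62 80 87]
Op 11: note_on(64): all voices busy, STEAL voice 1 (pitch 80, oldest) -> assign | voices=[62 64 87]
Op 12: note_on(78): all voices busy, STEAL voice 2 (pitch 87, oldest) -> assign | voices=[62 64 78]

Answer: 86 75 83 81 65 79 69 80 87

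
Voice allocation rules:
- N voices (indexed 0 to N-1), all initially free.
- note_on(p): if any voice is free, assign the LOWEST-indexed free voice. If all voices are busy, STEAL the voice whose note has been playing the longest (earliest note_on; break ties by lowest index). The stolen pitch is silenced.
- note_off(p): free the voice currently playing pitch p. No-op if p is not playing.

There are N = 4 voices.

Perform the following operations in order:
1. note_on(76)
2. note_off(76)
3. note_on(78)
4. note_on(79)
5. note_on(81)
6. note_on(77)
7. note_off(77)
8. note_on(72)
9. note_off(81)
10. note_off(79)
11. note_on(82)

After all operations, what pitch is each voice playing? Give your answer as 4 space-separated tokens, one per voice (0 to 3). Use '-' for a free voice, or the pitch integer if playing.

Op 1: note_on(76): voice 0 is free -> assigned | voices=[76 - - -]
Op 2: note_off(76): free voice 0 | voices=[- - - -]
Op 3: note_on(78): voice 0 is free -> assigned | voices=[78 - - -]
Op 4: note_on(79): voice 1 is free -> assigned | voices=[78 79 - -]
Op 5: note_on(81): voice 2 is free -> assigned | voices=[78 79 81 -]
Op 6: note_on(77): voice 3 is free -> assigned | voices=[78 79 81 77]
Op 7: note_off(77): free voice 3 | voices=[78 79 81 -]
Op 8: note_on(72): voice 3 is free -> assigned | voices=[78 79 81 72]
Op 9: note_off(81): free voice 2 | voices=[78 79 - 72]
Op 10: note_off(79): free voice 1 | voices=[78 - - 72]
Op 11: note_on(82): voice 1 is free -> assigned | voices=[78 82 - 72]

Answer: 78 82 - 72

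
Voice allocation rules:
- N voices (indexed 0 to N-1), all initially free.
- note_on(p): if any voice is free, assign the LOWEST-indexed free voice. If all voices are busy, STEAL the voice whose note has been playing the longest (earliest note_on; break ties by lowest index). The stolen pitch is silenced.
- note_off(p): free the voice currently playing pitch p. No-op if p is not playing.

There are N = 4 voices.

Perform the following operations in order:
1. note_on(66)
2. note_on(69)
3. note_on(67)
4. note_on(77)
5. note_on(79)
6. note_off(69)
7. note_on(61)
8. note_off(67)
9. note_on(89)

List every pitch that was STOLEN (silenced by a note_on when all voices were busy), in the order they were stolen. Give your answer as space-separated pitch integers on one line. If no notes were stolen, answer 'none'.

Op 1: note_on(66): voice 0 is free -> assigned | voices=[66 - - -]
Op 2: note_on(69): voice 1 is free -> assigned | voices=[66 69 - -]
Op 3: note_on(67): voice 2 is free -> assigned | voices=[66 69 67 -]
Op 4: note_on(77): voice 3 is free -> assigned | voices=[66 69 67 77]
Op 5: note_on(79): all voices busy, STEAL voice 0 (pitch 66, oldest) -> assign | voices=[79 69 67 77]
Op 6: note_off(69): free voice 1 | voices=[79 - 67 77]
Op 7: note_on(61): voice 1 is free -> assigned | voices=[79 61 67 77]
Op 8: note_off(67): free voice 2 | voices=[79 61 - 77]
Op 9: note_on(89): voice 2 is free -> assigned | voices=[79 61 89 77]

Answer: 66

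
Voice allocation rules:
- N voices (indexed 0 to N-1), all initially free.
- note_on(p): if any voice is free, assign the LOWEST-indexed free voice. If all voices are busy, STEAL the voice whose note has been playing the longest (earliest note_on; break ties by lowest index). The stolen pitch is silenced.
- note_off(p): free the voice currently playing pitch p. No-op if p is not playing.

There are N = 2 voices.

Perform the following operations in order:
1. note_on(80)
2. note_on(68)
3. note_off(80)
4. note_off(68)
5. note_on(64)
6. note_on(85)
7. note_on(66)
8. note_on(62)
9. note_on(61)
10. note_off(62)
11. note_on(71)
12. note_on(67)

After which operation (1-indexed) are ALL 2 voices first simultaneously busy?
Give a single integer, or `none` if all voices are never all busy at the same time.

Op 1: note_on(80): voice 0 is free -> assigned | voices=[80 -]
Op 2: note_on(68): voice 1 is free -> assigned | voices=[80 68]
Op 3: note_off(80): free voice 0 | voices=[- 68]
Op 4: note_off(68): free voice 1 | voices=[- -]
Op 5: note_on(64): voice 0 is free -> assigned | voices=[64 -]
Op 6: note_on(85): voice 1 is free -> assigned | voices=[64 85]
Op 7: note_on(66): all voices busy, STEAL voice 0 (pitch 64, oldest) -> assign | voices=[66 85]
Op 8: note_on(62): all voices busy, STEAL voice 1 (pitch 85, oldest) -> assign | voices=[66 62]
Op 9: note_on(61): all voices busy, STEAL voice 0 (pitch 66, oldest) -> assign | voices=[61 62]
Op 10: note_off(62): free voice 1 | voices=[61 -]
Op 11: note_on(71): voice 1 is free -> assigned | voices=[61 71]
Op 12: note_on(67): all voices busy, STEAL voice 0 (pitch 61, oldest) -> assign | voices=[67 71]

Answer: 2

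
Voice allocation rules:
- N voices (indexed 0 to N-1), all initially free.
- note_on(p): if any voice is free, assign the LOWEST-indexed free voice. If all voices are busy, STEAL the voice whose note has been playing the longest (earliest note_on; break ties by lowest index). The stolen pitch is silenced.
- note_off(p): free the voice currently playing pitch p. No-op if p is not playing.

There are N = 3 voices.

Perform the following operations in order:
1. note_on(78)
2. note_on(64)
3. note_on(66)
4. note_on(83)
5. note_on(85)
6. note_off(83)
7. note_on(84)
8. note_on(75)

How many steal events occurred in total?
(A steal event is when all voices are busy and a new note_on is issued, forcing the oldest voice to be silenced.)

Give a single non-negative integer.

Op 1: note_on(78): voice 0 is free -> assigned | voices=[78 - -]
Op 2: note_on(64): voice 1 is free -> assigned | voices=[78 64 -]
Op 3: note_on(66): voice 2 is free -> assigned | voices=[78 64 66]
Op 4: note_on(83): all voices busy, STEAL voice 0 (pitch 78, oldest) -> assign | voices=[83 64 66]
Op 5: note_on(85): all voices busy, STEAL voice 1 (pitch 64, oldest) -> assign | voices=[83 85 66]
Op 6: note_off(83): free voice 0 | voices=[- 85 66]
Op 7: note_on(84): voice 0 is free -> assigned | voices=[84 85 66]
Op 8: note_on(75): all voices busy, STEAL voice 2 (pitch 66, oldest) -> assign | voices=[84 85 75]

Answer: 3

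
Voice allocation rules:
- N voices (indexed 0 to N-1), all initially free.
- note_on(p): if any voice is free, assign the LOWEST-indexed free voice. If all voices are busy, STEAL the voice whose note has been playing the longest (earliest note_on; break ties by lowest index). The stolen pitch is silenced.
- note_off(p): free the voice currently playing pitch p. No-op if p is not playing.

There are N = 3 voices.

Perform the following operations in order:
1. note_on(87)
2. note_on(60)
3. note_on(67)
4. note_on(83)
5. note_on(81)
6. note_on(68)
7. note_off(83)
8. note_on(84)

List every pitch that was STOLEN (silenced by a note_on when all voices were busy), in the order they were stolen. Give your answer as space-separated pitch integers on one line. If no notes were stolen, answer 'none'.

Op 1: note_on(87): voice 0 is free -> assigned | voices=[87 - -]
Op 2: note_on(60): voice 1 is free -> assigned | voices=[87 60 -]
Op 3: note_on(67): voice 2 is free -> assigned | voices=[87 60 67]
Op 4: note_on(83): all voices busy, STEAL voice 0 (pitch 87, oldest) -> assign | voices=[83 60 67]
Op 5: note_on(81): all voices busy, STEAL voice 1 (pitch 60, oldest) -> assign | voices=[83 81 67]
Op 6: note_on(68): all voices busy, STEAL voice 2 (pitch 67, oldest) -> assign | voices=[83 81 68]
Op 7: note_off(83): free voice 0 | voices=[- 81 68]
Op 8: note_on(84): voice 0 is free -> assigned | voices=[84 81 68]

Answer: 87 60 67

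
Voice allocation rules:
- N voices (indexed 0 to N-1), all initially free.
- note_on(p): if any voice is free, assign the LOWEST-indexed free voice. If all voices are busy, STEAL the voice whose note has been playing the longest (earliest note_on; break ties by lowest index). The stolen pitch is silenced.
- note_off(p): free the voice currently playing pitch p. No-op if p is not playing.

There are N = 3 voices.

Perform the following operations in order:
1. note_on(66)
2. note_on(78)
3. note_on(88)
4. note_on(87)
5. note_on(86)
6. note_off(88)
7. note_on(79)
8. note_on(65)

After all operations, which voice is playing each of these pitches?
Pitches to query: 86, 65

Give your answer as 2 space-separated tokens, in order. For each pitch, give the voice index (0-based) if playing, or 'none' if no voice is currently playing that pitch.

Answer: 1 0

Derivation:
Op 1: note_on(66): voice 0 is free -> assigned | voices=[66 - -]
Op 2: note_on(78): voice 1 is free -> assigned | voices=[66 78 -]
Op 3: note_on(88): voice 2 is free -> assigned | voices=[66 78 88]
Op 4: note_on(87): all voices busy, STEAL voice 0 (pitch 66, oldest) -> assign | voices=[87 78 88]
Op 5: note_on(86): all voices busy, STEAL voice 1 (pitch 78, oldest) -> assign | voices=[87 86 88]
Op 6: note_off(88): free voice 2 | voices=[87 86 -]
Op 7: note_on(79): voice 2 is free -> assigned | voices=[87 86 79]
Op 8: note_on(65): all voices busy, STEAL voice 0 (pitch 87, oldest) -> assign | voices=[65 86 79]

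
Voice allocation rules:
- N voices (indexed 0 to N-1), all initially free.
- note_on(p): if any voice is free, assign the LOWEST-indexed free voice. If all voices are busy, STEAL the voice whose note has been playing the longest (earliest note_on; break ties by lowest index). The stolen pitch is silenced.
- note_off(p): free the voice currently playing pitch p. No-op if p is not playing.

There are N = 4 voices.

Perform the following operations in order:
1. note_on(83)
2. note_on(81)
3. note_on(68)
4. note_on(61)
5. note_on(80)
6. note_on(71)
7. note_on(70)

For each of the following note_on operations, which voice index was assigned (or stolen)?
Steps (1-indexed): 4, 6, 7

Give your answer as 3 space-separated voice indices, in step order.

Op 1: note_on(83): voice 0 is free -> assigned | voices=[83 - - -]
Op 2: note_on(81): voice 1 is free -> assigned | voices=[83 81 - -]
Op 3: note_on(68): voice 2 is free -> assigned | voices=[83 81 68 -]
Op 4: note_on(61): voice 3 is free -> assigned | voices=[83 81 68 61]
Op 5: note_on(80): all voices busy, STEAL voice 0 (pitch 83, oldest) -> assign | voices=[80 81 68 61]
Op 6: note_on(71): all voices busy, STEAL voice 1 (pitch 81, oldest) -> assign | voices=[80 71 68 61]
Op 7: note_on(70): all voices busy, STEAL voice 2 (pitch 68, oldest) -> assign | voices=[80 71 70 61]

Answer: 3 1 2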